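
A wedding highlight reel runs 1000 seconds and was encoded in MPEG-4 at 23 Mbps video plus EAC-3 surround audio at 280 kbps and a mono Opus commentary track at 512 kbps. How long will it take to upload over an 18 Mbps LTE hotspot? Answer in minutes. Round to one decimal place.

22.0 minutes

Audio total: 280 + 512 = 792 kbps = 0.792 Mbps.
Total bitrate: 23.792 Mbps.
File: 23.792 Mbps × 1000 s = 23792.0 Mb.
At 18 Mbps: 23792.0 / 18 = 1321.8 s ≈ 22 minutes.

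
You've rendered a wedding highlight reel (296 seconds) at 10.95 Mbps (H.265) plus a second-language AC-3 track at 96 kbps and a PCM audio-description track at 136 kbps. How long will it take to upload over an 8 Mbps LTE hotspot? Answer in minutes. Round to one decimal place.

Audio total: 96 + 136 = 232 kbps = 0.232 Mbps.
Total bitrate: 11.182 Mbps.
File: 11.182 Mbps × 296 s = 3309.9 Mb.
At 8 Mbps: 3309.9 / 8 = 413.7 s ≈ 6.9 minutes.

6.9 minutes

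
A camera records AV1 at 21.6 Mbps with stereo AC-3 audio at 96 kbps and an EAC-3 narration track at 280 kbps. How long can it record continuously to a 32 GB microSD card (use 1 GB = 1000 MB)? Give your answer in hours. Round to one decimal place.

Audio total: 96 + 280 = 376 kbps = 0.376 Mbps.
Total bitrate: 21.6 + 0.376 = 21.976 Mbps.
Capacity: 32 GB = 256,000 Mb.
Recording time: 256,000 / 21.976 = 11,649 s ≈ 3.24 hours.

3.2 hours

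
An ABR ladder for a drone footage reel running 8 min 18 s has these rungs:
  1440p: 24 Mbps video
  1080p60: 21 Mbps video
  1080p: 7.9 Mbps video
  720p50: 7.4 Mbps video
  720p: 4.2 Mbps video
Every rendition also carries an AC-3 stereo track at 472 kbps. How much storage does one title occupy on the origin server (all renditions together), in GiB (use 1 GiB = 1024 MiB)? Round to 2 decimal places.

8 min 18 s = 498 s
Audio: 472 kbps = 0.472 Mbps.
Sum of rendition bitrates: (24+0.472) + (21+0.472) + (7.9+0.472) + (7.4+0.472) + (4.2+0.472) = 66.860 Mbps.
× 498 s = 33,296 Mb = 4,162 MB = 3.876 GiB.

3.88 GiB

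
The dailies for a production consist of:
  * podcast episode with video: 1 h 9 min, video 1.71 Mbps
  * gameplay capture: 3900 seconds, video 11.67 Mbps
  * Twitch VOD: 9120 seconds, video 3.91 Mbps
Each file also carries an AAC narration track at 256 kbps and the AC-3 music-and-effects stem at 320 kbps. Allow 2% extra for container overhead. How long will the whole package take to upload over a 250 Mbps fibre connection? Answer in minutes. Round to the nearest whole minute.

7 minutes

Audio total: 256 + 320 = 576 kbps = 0.576 Mbps.
podcast episode with video: 2.286 Mbps × 4140 s × 1.02 = 9653.3 Mb
gameplay capture: 12.246 Mbps × 3900 s × 1.02 = 48714.6 Mb
Twitch VOD: 4.486 Mbps × 9120 s × 1.02 = 41730.6 Mb
Total: 100098.5 Mb = 12512.3 MB.
At 250 Mbps: 100098.5 / 250 = 400 s ≈ 6.67 minutes.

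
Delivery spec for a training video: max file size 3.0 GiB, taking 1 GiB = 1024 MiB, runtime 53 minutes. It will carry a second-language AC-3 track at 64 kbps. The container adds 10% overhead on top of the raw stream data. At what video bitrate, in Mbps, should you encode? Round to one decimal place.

Budget: 3.0 GiB = 25769.8 Mb.
Stream payload after overhead: 25769.8 / 1.10 = 23427.1 Mb.
53 min = 3180 s
Total bitrate budget: 23427.1 Mb / 3180 s = 7.367 Mbps.
Audio: 64 kbps = 0.064 Mbps.
Video: 7.367 − 0.064 = 7.303 Mbps.

7.3 Mbps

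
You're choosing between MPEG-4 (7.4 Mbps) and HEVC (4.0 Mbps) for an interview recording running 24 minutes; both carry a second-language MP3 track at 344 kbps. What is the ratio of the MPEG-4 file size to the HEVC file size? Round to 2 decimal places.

1.78

24 min = 1440 s
Audio: 344 kbps = 0.344 Mbps.
MPEG-4: 7.744 Mbps × 1440 s = 11151.4 Mb = 1.298 GiB.
HEVC: 4.344 Mbps × 1440 s = 6255.4 Mb = 0.728 GiB.
Ratio: 1.298 / 0.728 = 1.783.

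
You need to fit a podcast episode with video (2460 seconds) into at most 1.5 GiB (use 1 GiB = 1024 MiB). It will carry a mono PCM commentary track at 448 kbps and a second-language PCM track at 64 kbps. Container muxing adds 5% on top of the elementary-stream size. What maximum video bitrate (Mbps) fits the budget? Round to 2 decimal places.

4.48 Mbps

Budget: 1.5 GiB = 12884.9 Mb.
Stream payload after overhead: 12884.9 / 1.05 = 12271.3 Mb.
Total bitrate budget: 12271.3 Mb / 2460 s = 4.988 Mbps.
Audio total: 448 + 64 = 512 kbps = 0.512 Mbps.
Video: 4.988 − 0.512 = 4.476 Mbps.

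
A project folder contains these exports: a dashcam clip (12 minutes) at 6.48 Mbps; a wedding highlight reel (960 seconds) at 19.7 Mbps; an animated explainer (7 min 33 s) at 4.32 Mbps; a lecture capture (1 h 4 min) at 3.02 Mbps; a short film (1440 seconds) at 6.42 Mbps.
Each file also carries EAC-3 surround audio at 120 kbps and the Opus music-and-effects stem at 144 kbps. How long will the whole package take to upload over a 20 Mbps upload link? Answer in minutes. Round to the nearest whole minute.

Audio total: 120 + 144 = 264 kbps = 0.264 Mbps.
dashcam clip: 6.744 Mbps × 720 s = 4855.7 Mb
wedding highlight reel: 19.964 Mbps × 960 s = 19165.4 Mb
animated explainer: 4.584 Mbps × 453 s = 2076.6 Mb
lecture capture: 3.284 Mbps × 3840 s = 12610.6 Mb
short film: 6.684 Mbps × 1440 s = 9625.0 Mb
Total: 48333.2 Mb = 6041.6 MB.
At 20 Mbps: 48333.2 / 20 = 2417 s ≈ 40.3 minutes.

40 minutes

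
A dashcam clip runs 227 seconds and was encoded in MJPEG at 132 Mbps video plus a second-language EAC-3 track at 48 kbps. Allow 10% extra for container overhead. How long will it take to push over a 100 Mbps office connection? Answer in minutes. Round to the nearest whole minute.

5 minutes

Audio: 48 kbps = 0.048 Mbps.
Total bitrate: 132.048 Mbps.
File: 132.048 Mbps × 227 s = 29974.9 Mb.
With 10% container overhead: ×1.10. → 32972.4 Mb.
At 100 Mbps: 32972.4 / 100 = 329.7 s ≈ 5.5 minutes.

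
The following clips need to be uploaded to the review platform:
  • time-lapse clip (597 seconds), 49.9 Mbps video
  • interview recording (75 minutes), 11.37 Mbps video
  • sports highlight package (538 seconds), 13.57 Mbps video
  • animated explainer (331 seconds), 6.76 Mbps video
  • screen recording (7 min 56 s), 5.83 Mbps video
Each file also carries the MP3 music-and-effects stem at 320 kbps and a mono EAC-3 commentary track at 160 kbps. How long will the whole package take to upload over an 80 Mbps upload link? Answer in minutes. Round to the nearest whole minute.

20 minutes

Audio total: 320 + 160 = 480 kbps = 0.480 Mbps.
time-lapse clip: 50.380 Mbps × 597 s = 30076.9 Mb
interview recording: 11.850 Mbps × 4500 s = 53325.0 Mb
sports highlight package: 14.050 Mbps × 538 s = 7558.9 Mb
animated explainer: 7.240 Mbps × 331 s = 2396.4 Mb
screen recording: 6.310 Mbps × 476 s = 3003.6 Mb
Total: 96360.8 Mb = 12045.1 MB.
At 80 Mbps: 96360.8 / 80 = 1205 s ≈ 20.1 minutes.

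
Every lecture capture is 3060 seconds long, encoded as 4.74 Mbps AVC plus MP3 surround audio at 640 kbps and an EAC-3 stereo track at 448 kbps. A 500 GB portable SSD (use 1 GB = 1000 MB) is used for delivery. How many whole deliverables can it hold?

Audio total: 640 + 448 = 1088 kbps = 1.088 Mbps.
Total bitrate: 5.828 Mbps.
Per item: 5.828 Mbps × 3060 s = 17,834 Mb = 2,229 MB.
Capacity: 500 GB = 4,000,000 Mb; 224.29 items → 224 complete.

224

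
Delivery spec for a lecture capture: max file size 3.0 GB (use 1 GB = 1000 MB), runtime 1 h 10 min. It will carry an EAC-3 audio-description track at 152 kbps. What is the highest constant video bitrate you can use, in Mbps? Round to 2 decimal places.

5.56 Mbps

Budget: 3.0 GB = 24000.0 Mb.
1 h 10 min = 70 min = 4200 s
Total bitrate budget: 24000.0 Mb / 4200 s = 5.714 Mbps.
Audio: 152 kbps = 0.152 Mbps.
Video: 5.714 − 0.152 = 5.562 Mbps.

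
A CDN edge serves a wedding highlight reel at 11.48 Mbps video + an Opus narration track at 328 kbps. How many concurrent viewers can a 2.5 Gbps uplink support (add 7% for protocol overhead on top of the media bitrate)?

197

Audio: 328 kbps = 0.328 Mbps.
Per-viewer media rate: 11.808 Mbps.
On the wire with 7% overhead: 12.635 Mbps.
2.5 Gbps = 2,500 Mbps; 2,500 / 12.635 = 197.87 → 197 viewers.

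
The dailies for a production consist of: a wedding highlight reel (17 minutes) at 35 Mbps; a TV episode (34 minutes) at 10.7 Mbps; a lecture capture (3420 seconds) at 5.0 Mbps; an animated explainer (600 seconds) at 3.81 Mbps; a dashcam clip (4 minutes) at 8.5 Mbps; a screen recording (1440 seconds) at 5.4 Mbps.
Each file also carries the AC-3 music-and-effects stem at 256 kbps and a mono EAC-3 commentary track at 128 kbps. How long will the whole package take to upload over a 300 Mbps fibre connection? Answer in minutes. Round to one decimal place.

5.0 minutes

Audio total: 256 + 128 = 384 kbps = 0.384 Mbps.
wedding highlight reel: 35.384 Mbps × 1020 s = 36091.7 Mb
TV episode: 11.084 Mbps × 2040 s = 22611.4 Mb
lecture capture: 5.384 Mbps × 3420 s = 18413.3 Mb
animated explainer: 4.194 Mbps × 600 s = 2516.4 Mb
dashcam clip: 8.884 Mbps × 240 s = 2132.2 Mb
screen recording: 5.784 Mbps × 1440 s = 8329.0 Mb
Total: 90093.8 Mb = 11261.7 MB.
At 300 Mbps: 90093.8 / 300 = 300 s ≈ 5.01 minutes.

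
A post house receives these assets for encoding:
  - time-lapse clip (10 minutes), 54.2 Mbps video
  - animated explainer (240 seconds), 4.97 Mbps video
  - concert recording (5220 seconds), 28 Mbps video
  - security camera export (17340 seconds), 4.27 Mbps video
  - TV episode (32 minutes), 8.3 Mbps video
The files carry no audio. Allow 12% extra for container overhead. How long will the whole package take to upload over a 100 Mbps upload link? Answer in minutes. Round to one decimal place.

time-lapse clip: 54.200 Mbps × 600 s × 1.12 = 36422.4 Mb
animated explainer: 4.970 Mbps × 240 s × 1.12 = 1335.9 Mb
concert recording: 28.000 Mbps × 5220 s × 1.12 = 163699.2 Mb
security camera export: 4.270 Mbps × 17340 s × 1.12 = 82926.8 Mb
TV episode: 8.300 Mbps × 1920 s × 1.12 = 17848.3 Mb
Total: 302232.7 Mb = 37779.1 MB.
At 100 Mbps: 302232.7 / 100 = 3022 s ≈ 50.4 minutes.

50.4 minutes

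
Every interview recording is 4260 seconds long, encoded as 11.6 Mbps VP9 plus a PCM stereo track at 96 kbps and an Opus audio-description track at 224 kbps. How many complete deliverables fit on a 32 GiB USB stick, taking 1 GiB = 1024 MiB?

5

Audio total: 96 + 224 = 320 kbps = 0.320 Mbps.
Total bitrate: 11.920 Mbps.
Per item: 11.920 Mbps × 4260 s = 50,779 Mb = 6,347 MB.
Capacity: 32 GiB = 274,878 Mb; 5.41 items → 5 complete.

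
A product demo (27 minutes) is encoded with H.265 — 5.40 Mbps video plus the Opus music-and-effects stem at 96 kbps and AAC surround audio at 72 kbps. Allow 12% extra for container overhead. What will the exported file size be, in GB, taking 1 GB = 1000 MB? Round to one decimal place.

1.3 GB

27 min = 1620 s
Audio total: 96 + 72 = 168 kbps = 0.168 Mbps.
Total bitrate: 5.40 + 0.168 = 5.568 Mbps.
Stream data: 5.568 Mbps × 1620 s = 9020.2 Mb.
With 12% container overhead: ×1.12.
10,103 Mb ÷ 8 = 1,263 MB → 1.263 GB.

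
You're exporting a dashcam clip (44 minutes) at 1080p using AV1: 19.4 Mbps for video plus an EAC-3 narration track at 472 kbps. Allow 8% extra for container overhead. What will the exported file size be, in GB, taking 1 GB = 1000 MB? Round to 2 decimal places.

7.08 GB

44 min = 2640 s
Audio: 472 kbps = 0.472 Mbps.
Total bitrate: 19.4 + 0.472 = 19.872 Mbps.
Stream data: 19.872 Mbps × 2640 s = 52462.1 Mb.
With 8% container overhead: ×1.08.
56,659 Mb ÷ 8 = 7,082 MB → 7.082 GB.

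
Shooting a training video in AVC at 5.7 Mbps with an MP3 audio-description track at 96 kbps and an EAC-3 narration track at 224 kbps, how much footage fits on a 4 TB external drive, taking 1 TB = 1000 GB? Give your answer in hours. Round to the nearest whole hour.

Audio total: 96 + 224 = 320 kbps = 0.320 Mbps.
Total bitrate: 5.7 + 0.320 = 6.020 Mbps.
Capacity: 4 TB = 32,000,000 Mb.
Recording time: 32,000,000 / 6.020 = 5,315,615 s ≈ 1,477 hours.

1477 hours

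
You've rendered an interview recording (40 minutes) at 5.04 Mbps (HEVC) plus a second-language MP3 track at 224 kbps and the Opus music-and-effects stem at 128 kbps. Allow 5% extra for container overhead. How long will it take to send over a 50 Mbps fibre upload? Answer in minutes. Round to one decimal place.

40 min = 2400 s
Audio total: 224 + 128 = 352 kbps = 0.352 Mbps.
Total bitrate: 5.392 Mbps.
File: 5.392 Mbps × 2400 s = 12940.8 Mb.
With 5% container overhead: ×1.05. → 13587.8 Mb.
At 50 Mbps: 13587.8 / 50 = 271.8 s ≈ 4.53 minutes.

4.5 minutes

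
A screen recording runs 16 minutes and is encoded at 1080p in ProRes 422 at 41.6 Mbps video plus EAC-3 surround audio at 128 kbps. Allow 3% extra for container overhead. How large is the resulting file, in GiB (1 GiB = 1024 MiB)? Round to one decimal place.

4.8 GiB

16 min = 960 s
Audio: 128 kbps = 0.128 Mbps.
Total bitrate: 41.6 + 0.128 = 41.728 Mbps.
Stream data: 41.728 Mbps × 960 s = 40058.9 Mb.
With 3% container overhead: ×1.03.
41,261 Mb = 5,157,580,800 bytes ÷ 1,073,741,824 = 4.803 GiB.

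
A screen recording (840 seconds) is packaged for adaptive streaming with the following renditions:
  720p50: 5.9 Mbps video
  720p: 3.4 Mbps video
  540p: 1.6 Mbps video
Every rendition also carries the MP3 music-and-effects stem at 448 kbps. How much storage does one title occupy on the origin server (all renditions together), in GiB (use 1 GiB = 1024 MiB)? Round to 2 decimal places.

Audio: 448 kbps = 0.448 Mbps.
Sum of rendition bitrates: (5.9+0.448) + (3.4+0.448) + (1.6+0.448) = 12.244 Mbps.
× 840 s = 10,285 Mb = 1,286 MB = 1.197 GiB.

1.20 GiB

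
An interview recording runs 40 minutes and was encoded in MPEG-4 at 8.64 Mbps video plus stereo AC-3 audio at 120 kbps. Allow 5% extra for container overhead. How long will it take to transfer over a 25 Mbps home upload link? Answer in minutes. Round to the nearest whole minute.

15 minutes

40 min = 2400 s
Audio: 120 kbps = 0.120 Mbps.
Total bitrate: 8.760 Mbps.
File: 8.760 Mbps × 2400 s = 21024.0 Mb.
With 5% container overhead: ×1.05. → 22075.2 Mb.
At 25 Mbps: 22075.2 / 25 = 883.0 s ≈ 14.7 minutes.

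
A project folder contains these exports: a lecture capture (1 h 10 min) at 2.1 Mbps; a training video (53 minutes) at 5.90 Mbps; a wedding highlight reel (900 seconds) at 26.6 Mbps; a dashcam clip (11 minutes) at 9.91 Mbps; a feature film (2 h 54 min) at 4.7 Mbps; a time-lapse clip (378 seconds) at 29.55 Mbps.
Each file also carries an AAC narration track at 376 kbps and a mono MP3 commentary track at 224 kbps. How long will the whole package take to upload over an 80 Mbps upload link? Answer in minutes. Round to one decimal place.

27.1 minutes

Audio total: 376 + 224 = 600 kbps = 0.600 Mbps.
lecture capture: 2.700 Mbps × 4200 s = 11340.0 Mb
training video: 6.500 Mbps × 3180 s = 20670.0 Mb
wedding highlight reel: 27.200 Mbps × 900 s = 24480.0 Mb
dashcam clip: 10.510 Mbps × 660 s = 6936.6 Mb
feature film: 5.300 Mbps × 10440 s = 55332.0 Mb
time-lapse clip: 30.150 Mbps × 378 s = 11396.7 Mb
Total: 130155.3 Mb = 16269.4 MB.
At 80 Mbps: 130155.3 / 80 = 1627 s ≈ 27.1 minutes.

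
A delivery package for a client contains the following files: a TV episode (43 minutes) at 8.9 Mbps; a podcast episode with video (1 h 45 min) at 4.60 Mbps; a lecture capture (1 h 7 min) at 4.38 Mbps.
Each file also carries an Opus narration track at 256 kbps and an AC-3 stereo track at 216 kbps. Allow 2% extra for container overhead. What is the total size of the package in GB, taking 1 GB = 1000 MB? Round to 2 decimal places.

9.64 GB

Audio total: 256 + 216 = 472 kbps = 0.472 Mbps.
TV episode: 9.372 Mbps × 2580 s × 1.02 = 24663.4 Mb
podcast episode with video: 5.072 Mbps × 6300 s × 1.02 = 32592.7 Mb
lecture capture: 4.852 Mbps × 4020 s × 1.02 = 19895.1 Mb
Total: 77151.2 Mb = 9643.9 MB.
= 9.644 GB.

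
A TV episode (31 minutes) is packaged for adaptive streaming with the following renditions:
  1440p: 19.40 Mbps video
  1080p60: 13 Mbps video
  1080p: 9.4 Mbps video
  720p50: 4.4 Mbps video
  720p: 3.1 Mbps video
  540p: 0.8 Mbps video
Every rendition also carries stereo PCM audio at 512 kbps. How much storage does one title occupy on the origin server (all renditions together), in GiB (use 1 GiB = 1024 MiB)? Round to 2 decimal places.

31 min = 1860 s
Audio: 512 kbps = 0.512 Mbps.
Sum of rendition bitrates: (19.40+0.512) + (13+0.512) + (9.4+0.512) + (4.4+0.512) + (3.1+0.512) + (0.8+0.512) = 53.172 Mbps.
× 1860 s = 98,900 Mb = 12,362 MB = 11.51 GiB.

11.51 GiB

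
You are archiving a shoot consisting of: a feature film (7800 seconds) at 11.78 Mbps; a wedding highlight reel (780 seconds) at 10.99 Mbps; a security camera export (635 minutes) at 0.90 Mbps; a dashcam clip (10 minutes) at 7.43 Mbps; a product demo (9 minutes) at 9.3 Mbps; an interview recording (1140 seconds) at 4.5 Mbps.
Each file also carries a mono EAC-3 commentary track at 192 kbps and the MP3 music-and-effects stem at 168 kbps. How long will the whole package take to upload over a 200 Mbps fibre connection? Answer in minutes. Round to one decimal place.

13.9 minutes

Audio total: 192 + 168 = 360 kbps = 0.360 Mbps.
feature film: 12.140 Mbps × 7800 s = 94692.0 Mb
wedding highlight reel: 11.350 Mbps × 780 s = 8853.0 Mb
security camera export: 1.260 Mbps × 38100 s = 48006.0 Mb
dashcam clip: 7.790 Mbps × 600 s = 4674.0 Mb
product demo: 9.660 Mbps × 540 s = 5216.4 Mb
interview recording: 4.860 Mbps × 1140 s = 5540.4 Mb
Total: 166981.8 Mb = 20872.7 MB.
At 200 Mbps: 166981.8 / 200 = 835 s ≈ 13.9 minutes.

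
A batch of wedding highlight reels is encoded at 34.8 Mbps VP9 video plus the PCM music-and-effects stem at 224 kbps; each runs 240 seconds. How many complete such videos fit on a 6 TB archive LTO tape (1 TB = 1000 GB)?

5710

Audio: 224 kbps = 0.224 Mbps.
Total bitrate: 35.024 Mbps.
Per item: 35.024 Mbps × 240 s = 8,406 Mb = 1,051 MB.
Capacity: 6 TB = 48,000,000 Mb; 5710.37 items → 5710 complete.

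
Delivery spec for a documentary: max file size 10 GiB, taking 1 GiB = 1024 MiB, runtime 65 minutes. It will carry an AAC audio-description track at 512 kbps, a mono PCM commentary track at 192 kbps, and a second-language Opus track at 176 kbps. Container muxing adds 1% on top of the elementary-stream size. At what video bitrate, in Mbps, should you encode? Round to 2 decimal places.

20.93 Mbps

Budget: 10 GiB = 85899.3 Mb.
Stream payload after overhead: 85899.3 / 1.01 = 85048.9 Mb.
65 min = 3900 s
Total bitrate budget: 85048.9 Mb / 3900 s = 21.807 Mbps.
Audio total: 512 + 192 + 176 = 880 kbps = 0.880 Mbps.
Video: 21.807 − 0.880 = 20.927 Mbps.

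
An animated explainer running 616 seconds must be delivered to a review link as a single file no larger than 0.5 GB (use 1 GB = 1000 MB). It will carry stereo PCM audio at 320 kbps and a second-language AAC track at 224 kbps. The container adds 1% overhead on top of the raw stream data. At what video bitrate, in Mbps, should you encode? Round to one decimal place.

Budget: 0.5 GB = 4000.0 Mb.
Stream payload after overhead: 4000.0 / 1.01 = 3960.4 Mb.
Total bitrate budget: 3960.4 Mb / 616 s = 6.429 Mbps.
Audio total: 320 + 224 = 544 kbps = 0.544 Mbps.
Video: 6.429 − 0.544 = 5.885 Mbps.

5.9 Mbps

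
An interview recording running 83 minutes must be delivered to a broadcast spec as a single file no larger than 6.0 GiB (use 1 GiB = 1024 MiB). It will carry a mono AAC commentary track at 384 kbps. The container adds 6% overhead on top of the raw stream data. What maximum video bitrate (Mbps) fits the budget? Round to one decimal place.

9.4 Mbps

Budget: 6.0 GiB = 51539.6 Mb.
Stream payload after overhead: 51539.6 / 1.06 = 48622.3 Mb.
83 min = 4980 s
Total bitrate budget: 48622.3 Mb / 4980 s = 9.764 Mbps.
Audio: 384 kbps = 0.384 Mbps.
Video: 9.764 − 0.384 = 9.380 Mbps.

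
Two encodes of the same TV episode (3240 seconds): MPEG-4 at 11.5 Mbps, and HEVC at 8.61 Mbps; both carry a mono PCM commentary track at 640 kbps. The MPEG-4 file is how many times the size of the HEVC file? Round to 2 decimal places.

Audio: 640 kbps = 0.640 Mbps.
MPEG-4: 12.140 Mbps × 3240 s = 39333.6 Mb = 4.917 GB.
HEVC: 9.250 Mbps × 3240 s = 29970.0 Mb = 3.746 GB.
Ratio: 4.917 / 3.746 = 1.312.

1.31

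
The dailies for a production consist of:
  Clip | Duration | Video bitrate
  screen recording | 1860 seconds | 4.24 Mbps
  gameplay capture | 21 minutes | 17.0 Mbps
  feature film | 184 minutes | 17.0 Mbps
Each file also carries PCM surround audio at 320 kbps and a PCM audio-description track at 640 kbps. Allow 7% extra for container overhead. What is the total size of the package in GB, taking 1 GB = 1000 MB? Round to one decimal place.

Audio total: 320 + 640 = 960 kbps = 0.960 Mbps.
screen recording: 5.200 Mbps × 1860 s × 1.07 = 10349.0 Mb
gameplay capture: 17.960 Mbps × 1260 s × 1.07 = 24213.7 Mb
feature film: 17.960 Mbps × 11040 s × 1.07 = 212157.9 Mb
Total: 246720.6 Mb = 30840.1 MB.
= 30.84 GB.

30.8 GB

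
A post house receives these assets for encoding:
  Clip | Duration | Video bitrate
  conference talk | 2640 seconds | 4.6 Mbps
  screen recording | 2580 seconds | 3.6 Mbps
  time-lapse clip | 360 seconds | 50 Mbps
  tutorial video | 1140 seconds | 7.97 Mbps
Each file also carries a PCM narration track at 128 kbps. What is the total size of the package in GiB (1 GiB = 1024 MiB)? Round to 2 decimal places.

5.75 GiB

Audio: 128 kbps = 0.128 Mbps.
conference talk: 4.728 Mbps × 2640 s = 12481.9 Mb
screen recording: 3.728 Mbps × 2580 s = 9618.2 Mb
time-lapse clip: 50.128 Mbps × 360 s = 18046.1 Mb
tutorial video: 8.098 Mbps × 1140 s = 9231.7 Mb
Total: 49378.0 Mb = 6172.2 MB.
= 5.748 GiB.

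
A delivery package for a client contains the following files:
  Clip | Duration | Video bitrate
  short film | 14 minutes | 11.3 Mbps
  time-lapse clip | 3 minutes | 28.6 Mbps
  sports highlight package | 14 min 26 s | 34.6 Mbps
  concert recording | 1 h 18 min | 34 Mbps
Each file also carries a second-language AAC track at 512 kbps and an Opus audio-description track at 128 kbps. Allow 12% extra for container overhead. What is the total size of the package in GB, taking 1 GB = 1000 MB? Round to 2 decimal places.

29.11 GB

Audio total: 512 + 128 = 640 kbps = 0.640 Mbps.
short film: 11.940 Mbps × 840 s × 1.12 = 11233.2 Mb
time-lapse clip: 29.240 Mbps × 180 s × 1.12 = 5894.8 Mb
sports highlight package: 35.240 Mbps × 866 s × 1.12 = 34180.0 Mb
concert recording: 34.640 Mbps × 4680 s × 1.12 = 181569.0 Mb
Total: 232876.9 Mb = 29109.6 MB.
= 29.11 GB.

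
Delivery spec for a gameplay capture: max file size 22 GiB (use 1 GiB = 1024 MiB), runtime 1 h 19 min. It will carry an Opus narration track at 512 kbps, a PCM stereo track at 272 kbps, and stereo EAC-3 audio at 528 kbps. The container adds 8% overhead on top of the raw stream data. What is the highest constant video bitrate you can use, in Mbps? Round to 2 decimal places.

35.60 Mbps

Budget: 22 GiB = 188978.6 Mb.
Stream payload after overhead: 188978.6 / 1.08 = 174980.1 Mb.
1 h 19 min = 79 min = 4740 s
Total bitrate budget: 174980.1 Mb / 4740 s = 36.916 Mbps.
Audio total: 512 + 272 + 528 = 1312 kbps = 1.312 Mbps.
Video: 36.916 − 1.312 = 35.604 Mbps.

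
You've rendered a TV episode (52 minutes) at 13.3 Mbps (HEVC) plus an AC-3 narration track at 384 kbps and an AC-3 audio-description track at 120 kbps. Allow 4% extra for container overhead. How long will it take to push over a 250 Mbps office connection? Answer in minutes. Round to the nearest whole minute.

52 min = 3120 s
Audio total: 384 + 120 = 504 kbps = 0.504 Mbps.
Total bitrate: 13.804 Mbps.
File: 13.804 Mbps × 3120 s = 43068.5 Mb.
With 4% container overhead: ×1.04. → 44791.2 Mb.
At 250 Mbps: 44791.2 / 250 = 179.2 s ≈ 2.99 minutes.

3 minutes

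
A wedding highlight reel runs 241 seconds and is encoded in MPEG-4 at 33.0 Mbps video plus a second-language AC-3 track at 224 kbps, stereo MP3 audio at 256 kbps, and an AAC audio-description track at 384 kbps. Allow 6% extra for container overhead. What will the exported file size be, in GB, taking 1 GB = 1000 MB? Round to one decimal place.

Audio total: 224 + 256 + 384 = 864 kbps = 0.864 Mbps.
Total bitrate: 33.0 + 0.864 = 33.864 Mbps.
Stream data: 33.864 Mbps × 241 s = 8161.2 Mb.
With 6% container overhead: ×1.06.
8,651 Mb ÷ 8 = 1,081 MB → 1.081 GB.

1.1 GB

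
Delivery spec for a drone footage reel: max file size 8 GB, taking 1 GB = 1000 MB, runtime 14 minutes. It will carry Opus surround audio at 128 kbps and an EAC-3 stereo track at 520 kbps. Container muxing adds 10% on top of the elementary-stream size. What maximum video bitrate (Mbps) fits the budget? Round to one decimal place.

Budget: 8 GB = 64000.0 Mb.
Stream payload after overhead: 64000.0 / 1.10 = 58181.8 Mb.
14 min = 840 s
Total bitrate budget: 58181.8 Mb / 840 s = 69.264 Mbps.
Audio total: 128 + 520 = 648 kbps = 0.648 Mbps.
Video: 69.264 − 0.648 = 68.616 Mbps.

68.6 Mbps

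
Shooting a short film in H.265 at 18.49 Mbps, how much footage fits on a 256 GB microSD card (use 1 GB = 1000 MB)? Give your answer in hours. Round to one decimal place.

30.8 hours

Capacity: 256 GB = 2,048,000 Mb.
Recording time: 2,048,000 / 18.490 = 110,763 s ≈ 30.8 hours.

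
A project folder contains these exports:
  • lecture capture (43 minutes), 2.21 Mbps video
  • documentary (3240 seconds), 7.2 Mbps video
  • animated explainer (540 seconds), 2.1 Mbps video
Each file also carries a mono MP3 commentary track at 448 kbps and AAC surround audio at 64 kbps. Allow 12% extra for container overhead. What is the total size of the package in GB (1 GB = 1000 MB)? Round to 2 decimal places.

Audio total: 448 + 64 = 512 kbps = 0.512 Mbps.
lecture capture: 2.722 Mbps × 2580 s × 1.12 = 7865.5 Mb
documentary: 7.712 Mbps × 3240 s × 1.12 = 27985.3 Mb
animated explainer: 2.612 Mbps × 540 s × 1.12 = 1579.7 Mb
Total: 37430.5 Mb = 4678.8 MB.
= 4.679 GB.

4.68 GB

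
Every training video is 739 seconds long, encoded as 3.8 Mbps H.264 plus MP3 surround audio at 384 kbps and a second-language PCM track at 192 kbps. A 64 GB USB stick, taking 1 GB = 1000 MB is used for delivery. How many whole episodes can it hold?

Audio total: 384 + 192 = 576 kbps = 0.576 Mbps.
Total bitrate: 4.376 Mbps.
Per item: 4.376 Mbps × 739 s = 3,234 Mb = 404.2 MB.
Capacity: 64 GB = 512,000 Mb; 158.32 items → 158 complete.

158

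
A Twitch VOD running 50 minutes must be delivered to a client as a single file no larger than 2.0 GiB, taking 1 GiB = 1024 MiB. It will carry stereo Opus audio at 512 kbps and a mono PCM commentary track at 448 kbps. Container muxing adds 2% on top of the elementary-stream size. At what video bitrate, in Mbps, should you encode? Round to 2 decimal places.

4.65 Mbps

Budget: 2.0 GiB = 17179.9 Mb.
Stream payload after overhead: 17179.9 / 1.02 = 16843.0 Mb.
50 min = 3000 s
Total bitrate budget: 16843.0 Mb / 3000 s = 5.614 Mbps.
Audio total: 512 + 448 = 960 kbps = 0.960 Mbps.
Video: 5.614 − 0.960 = 4.654 Mbps.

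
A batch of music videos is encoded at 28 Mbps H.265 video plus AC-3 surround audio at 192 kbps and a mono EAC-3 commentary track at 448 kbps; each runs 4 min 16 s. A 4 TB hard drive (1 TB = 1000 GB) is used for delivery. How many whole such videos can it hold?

4364

4 min 16 s = 256 s
Audio total: 192 + 448 = 640 kbps = 0.640 Mbps.
Total bitrate: 28.640 Mbps.
Per item: 28.640 Mbps × 256 s = 7,332 Mb = 916.5 MB.
Capacity: 4 TB = 32,000,000 Mb; 4364.53 items → 4364 complete.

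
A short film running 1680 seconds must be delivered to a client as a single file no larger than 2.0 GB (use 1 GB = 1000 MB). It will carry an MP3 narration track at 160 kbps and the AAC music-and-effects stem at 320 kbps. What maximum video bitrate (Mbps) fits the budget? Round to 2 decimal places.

9.04 Mbps

Budget: 2.0 GB = 16000.0 Mb.
Total bitrate budget: 16000.0 Mb / 1680 s = 9.524 Mbps.
Audio total: 160 + 320 = 480 kbps = 0.480 Mbps.
Video: 9.524 − 0.480 = 9.044 Mbps.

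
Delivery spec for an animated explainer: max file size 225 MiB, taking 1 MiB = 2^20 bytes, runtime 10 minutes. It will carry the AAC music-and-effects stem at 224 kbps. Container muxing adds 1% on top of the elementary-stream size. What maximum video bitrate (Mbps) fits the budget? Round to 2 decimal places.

Budget: 225 MiB = 1887.4 Mb.
Stream payload after overhead: 1887.4 / 1.01 = 1868.7 Mb.
10 min = 600 s
Total bitrate budget: 1868.7 Mb / 600 s = 3.115 Mbps.
Audio: 224 kbps = 0.224 Mbps.
Video: 3.115 − 0.224 = 2.891 Mbps.

2.89 Mbps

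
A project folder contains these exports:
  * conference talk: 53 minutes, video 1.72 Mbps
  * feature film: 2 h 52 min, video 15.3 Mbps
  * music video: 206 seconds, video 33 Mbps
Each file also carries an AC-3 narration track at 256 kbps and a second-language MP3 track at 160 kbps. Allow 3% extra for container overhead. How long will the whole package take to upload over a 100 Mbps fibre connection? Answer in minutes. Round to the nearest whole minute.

30 minutes

Audio total: 256 + 160 = 416 kbps = 0.416 Mbps.
conference talk: 2.136 Mbps × 3180 s × 1.03 = 6996.3 Mb
feature film: 15.716 Mbps × 10320 s × 1.03 = 167054.8 Mb
music video: 33.416 Mbps × 206 s × 1.03 = 7090.2 Mb
Total: 181141.3 Mb = 22642.7 MB.
At 100 Mbps: 181141.3 / 100 = 1811 s ≈ 30.2 minutes.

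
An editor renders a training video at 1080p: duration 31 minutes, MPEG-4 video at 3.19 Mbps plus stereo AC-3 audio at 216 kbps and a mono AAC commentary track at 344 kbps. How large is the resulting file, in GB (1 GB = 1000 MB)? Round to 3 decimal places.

31 min = 1860 s
Audio total: 216 + 344 = 560 kbps = 0.560 Mbps.
Total bitrate: 3.19 + 0.560 = 3.750 Mbps.
Stream data: 3.750 Mbps × 1860 s = 6975.0 Mb.
6,975 Mb ÷ 8 = 871.9 MB → 0.8719 GB.

0.872 GB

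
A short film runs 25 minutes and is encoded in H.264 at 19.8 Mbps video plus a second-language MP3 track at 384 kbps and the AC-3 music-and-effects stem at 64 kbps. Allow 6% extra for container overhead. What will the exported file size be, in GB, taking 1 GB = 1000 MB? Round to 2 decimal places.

25 min = 1500 s
Audio total: 384 + 64 = 448 kbps = 0.448 Mbps.
Total bitrate: 19.8 + 0.448 = 20.248 Mbps.
Stream data: 20.248 Mbps × 1500 s = 30372.0 Mb.
With 6% container overhead: ×1.06.
32,194 Mb ÷ 8 = 4,024 MB → 4.024 GB.

4.02 GB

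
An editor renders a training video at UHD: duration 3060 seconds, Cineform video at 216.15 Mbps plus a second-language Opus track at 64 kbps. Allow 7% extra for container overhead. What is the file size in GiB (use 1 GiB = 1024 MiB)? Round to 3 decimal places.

82.414 GiB

Audio: 64 kbps = 0.064 Mbps.
Total bitrate: 216.15 + 0.064 = 216.214 Mbps.
Stream data: 216.214 Mbps × 3060 s = 661614.8 Mb.
With 7% container overhead: ×1.07.
707,928 Mb = 88,490,984,850 bytes ÷ 1,073,741,824 = 82.41 GiB.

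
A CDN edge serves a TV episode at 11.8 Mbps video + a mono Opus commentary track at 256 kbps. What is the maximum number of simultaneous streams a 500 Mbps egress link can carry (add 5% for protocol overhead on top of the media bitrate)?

Audio: 256 kbps = 0.256 Mbps.
Per-viewer media rate: 12.056 Mbps.
On the wire with 5% overhead: 12.659 Mbps.
500 Mbps = 500.0 Mbps; 500.0 / 12.659 = 39.50 → 39 viewers.

39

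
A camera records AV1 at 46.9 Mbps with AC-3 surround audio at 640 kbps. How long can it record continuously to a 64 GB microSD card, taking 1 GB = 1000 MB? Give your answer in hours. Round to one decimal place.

Audio: 640 kbps = 0.640 Mbps.
Total bitrate: 46.9 + 0.640 = 47.540 Mbps.
Capacity: 64 GB = 512,000 Mb.
Recording time: 512,000 / 47.540 = 10,770 s ≈ 2.99 hours.

3.0 hours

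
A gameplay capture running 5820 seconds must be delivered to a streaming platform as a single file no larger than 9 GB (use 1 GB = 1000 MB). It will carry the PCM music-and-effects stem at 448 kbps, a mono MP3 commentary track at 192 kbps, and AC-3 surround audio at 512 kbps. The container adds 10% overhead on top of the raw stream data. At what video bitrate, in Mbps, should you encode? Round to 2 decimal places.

10.09 Mbps

Budget: 9 GB = 72000.0 Mb.
Stream payload after overhead: 72000.0 / 1.10 = 65454.5 Mb.
Total bitrate budget: 65454.5 Mb / 5820 s = 11.246 Mbps.
Audio total: 448 + 192 + 512 = 1152 kbps = 1.152 Mbps.
Video: 11.246 − 1.152 = 10.094 Mbps.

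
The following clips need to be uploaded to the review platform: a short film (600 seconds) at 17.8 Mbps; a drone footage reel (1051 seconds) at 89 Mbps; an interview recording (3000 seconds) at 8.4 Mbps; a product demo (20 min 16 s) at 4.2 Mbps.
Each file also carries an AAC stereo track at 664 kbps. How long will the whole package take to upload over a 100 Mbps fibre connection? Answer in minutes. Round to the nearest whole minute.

Audio: 664 kbps = 0.664 Mbps.
short film: 18.464 Mbps × 600 s = 11078.4 Mb
drone footage reel: 89.664 Mbps × 1051 s = 94236.9 Mb
interview recording: 9.064 Mbps × 3000 s = 27192.0 Mb
product demo: 4.864 Mbps × 1216 s = 5914.6 Mb
Total: 138421.9 Mb = 17302.7 MB.
At 100 Mbps: 138421.9 / 100 = 1384 s ≈ 23.1 minutes.

23 minutes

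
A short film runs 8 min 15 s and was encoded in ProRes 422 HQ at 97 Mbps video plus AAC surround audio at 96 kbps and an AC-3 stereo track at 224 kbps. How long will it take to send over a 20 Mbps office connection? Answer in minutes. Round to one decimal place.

40.1 minutes

8 min 15 s = 495 s
Audio total: 96 + 224 = 320 kbps = 0.320 Mbps.
Total bitrate: 97.320 Mbps.
File: 97.320 Mbps × 495 s = 48173.4 Mb.
At 20 Mbps: 48173.4 / 20 = 2408.7 s ≈ 40.1 minutes.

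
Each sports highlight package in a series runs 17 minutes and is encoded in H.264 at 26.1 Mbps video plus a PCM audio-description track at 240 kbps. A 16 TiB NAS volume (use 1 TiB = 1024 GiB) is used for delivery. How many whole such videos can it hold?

5238

17 min = 1020 s
Audio: 240 kbps = 0.240 Mbps.
Total bitrate: 26.340 Mbps.
Per item: 26.340 Mbps × 1020 s = 26,867 Mb = 3,358 MB.
Capacity: 16 TiB = 140,737,488 Mb; 5238.34 items → 5238 complete.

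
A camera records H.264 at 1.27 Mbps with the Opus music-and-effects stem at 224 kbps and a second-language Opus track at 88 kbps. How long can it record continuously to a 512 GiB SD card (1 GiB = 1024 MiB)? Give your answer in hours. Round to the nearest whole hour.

Audio total: 224 + 88 = 312 kbps = 0.312 Mbps.
Total bitrate: 1.27 + 0.312 = 1.582 Mbps.
Capacity: 512 GiB = 4,398,047 Mb.
Recording time: 4,398,047 / 1.582 = 2,780,055 s ≈ 772 hours.

772 hours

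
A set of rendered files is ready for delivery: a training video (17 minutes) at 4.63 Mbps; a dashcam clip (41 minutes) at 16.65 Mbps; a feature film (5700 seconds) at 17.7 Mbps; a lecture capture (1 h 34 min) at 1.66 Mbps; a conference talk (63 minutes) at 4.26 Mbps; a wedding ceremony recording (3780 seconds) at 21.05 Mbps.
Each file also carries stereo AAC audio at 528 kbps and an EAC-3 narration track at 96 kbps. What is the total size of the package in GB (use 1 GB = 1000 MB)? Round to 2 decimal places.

Audio total: 528 + 96 = 624 kbps = 0.624 Mbps.
training video: 5.254 Mbps × 1020 s = 5359.1 Mb
dashcam clip: 17.274 Mbps × 2460 s = 42494.0 Mb
feature film: 18.324 Mbps × 5700 s = 104446.8 Mb
lecture capture: 2.284 Mbps × 5640 s = 12881.8 Mb
conference talk: 4.884 Mbps × 3780 s = 18461.5 Mb
wedding ceremony recording: 21.674 Mbps × 3780 s = 81927.7 Mb
Total: 265570.9 Mb = 33196.4 MB.
= 33.20 GB.

33.20 GB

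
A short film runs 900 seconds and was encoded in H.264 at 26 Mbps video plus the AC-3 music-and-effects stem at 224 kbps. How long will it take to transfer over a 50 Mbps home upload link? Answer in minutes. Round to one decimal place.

Audio: 224 kbps = 0.224 Mbps.
Total bitrate: 26.224 Mbps.
File: 26.224 Mbps × 900 s = 23601.6 Mb.
At 50 Mbps: 23601.6 / 50 = 472.0 s ≈ 7.87 minutes.

7.9 minutes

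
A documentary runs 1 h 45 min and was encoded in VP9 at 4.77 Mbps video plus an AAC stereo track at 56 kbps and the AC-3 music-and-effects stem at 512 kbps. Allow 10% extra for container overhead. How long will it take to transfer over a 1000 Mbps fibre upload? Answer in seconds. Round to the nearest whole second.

1 h 45 min = 105 min = 6300 s
Audio total: 56 + 512 = 568 kbps = 0.568 Mbps.
Total bitrate: 5.338 Mbps.
File: 5.338 Mbps × 6300 s = 33629.4 Mb.
With 10% container overhead: ×1.10. → 36992.3 Mb.
At 1000 Mbps: 36992.3 / 1000 = 37.0 s ≈ 37 seconds.

37 seconds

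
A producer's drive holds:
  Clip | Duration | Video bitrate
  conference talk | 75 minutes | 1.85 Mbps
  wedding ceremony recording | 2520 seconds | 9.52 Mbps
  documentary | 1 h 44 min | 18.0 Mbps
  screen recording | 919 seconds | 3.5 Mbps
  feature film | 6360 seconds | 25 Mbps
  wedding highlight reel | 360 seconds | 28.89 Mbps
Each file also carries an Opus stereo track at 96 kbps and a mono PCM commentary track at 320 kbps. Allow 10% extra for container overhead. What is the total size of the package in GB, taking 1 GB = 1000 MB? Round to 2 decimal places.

44.82 GB

Audio total: 96 + 320 = 416 kbps = 0.416 Mbps.
conference talk: 2.266 Mbps × 4500 s × 1.10 = 11216.7 Mb
wedding ceremony recording: 9.936 Mbps × 2520 s × 1.10 = 27542.6 Mb
documentary: 18.416 Mbps × 6240 s × 1.10 = 126407.4 Mb
screen recording: 3.916 Mbps × 919 s × 1.10 = 3958.7 Mb
feature film: 25.416 Mbps × 6360 s × 1.10 = 177810.3 Mb
wedding highlight reel: 29.306 Mbps × 360 s × 1.10 = 11605.2 Mb
Total: 358540.9 Mb = 44817.6 MB.
= 44.82 GB.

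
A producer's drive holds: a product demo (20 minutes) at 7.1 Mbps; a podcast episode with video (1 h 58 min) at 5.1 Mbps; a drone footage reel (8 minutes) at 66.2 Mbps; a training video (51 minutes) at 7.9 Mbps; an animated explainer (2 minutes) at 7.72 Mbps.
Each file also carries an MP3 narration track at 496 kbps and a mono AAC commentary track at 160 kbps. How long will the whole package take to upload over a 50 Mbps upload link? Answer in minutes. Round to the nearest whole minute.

Audio total: 496 + 160 = 656 kbps = 0.656 Mbps.
product demo: 7.756 Mbps × 1200 s = 9307.2 Mb
podcast episode with video: 5.756 Mbps × 7080 s = 40752.5 Mb
drone footage reel: 66.856 Mbps × 480 s = 32090.9 Mb
training video: 8.556 Mbps × 3060 s = 26181.4 Mb
animated explainer: 8.376 Mbps × 120 s = 1005.1 Mb
Total: 109337.0 Mb = 13667.1 MB.
At 50 Mbps: 109337.0 / 50 = 2187 s ≈ 36.4 minutes.

36 minutes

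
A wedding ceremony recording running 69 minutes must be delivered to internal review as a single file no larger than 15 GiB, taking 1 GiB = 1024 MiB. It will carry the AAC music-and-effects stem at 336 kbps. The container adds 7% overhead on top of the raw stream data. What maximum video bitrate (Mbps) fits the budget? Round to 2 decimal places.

28.75 Mbps

Budget: 15 GiB = 128849.0 Mb.
Stream payload after overhead: 128849.0 / 1.07 = 120419.6 Mb.
69 min = 4140 s
Total bitrate budget: 120419.6 Mb / 4140 s = 29.087 Mbps.
Audio: 336 kbps = 0.336 Mbps.
Video: 29.087 − 0.336 = 28.751 Mbps.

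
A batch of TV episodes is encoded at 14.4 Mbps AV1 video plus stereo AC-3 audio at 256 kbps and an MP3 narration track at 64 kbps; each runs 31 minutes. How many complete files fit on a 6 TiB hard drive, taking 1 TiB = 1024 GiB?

1927

31 min = 1860 s
Audio total: 256 + 64 = 320 kbps = 0.320 Mbps.
Total bitrate: 14.720 Mbps.
Per item: 14.720 Mbps × 1860 s = 27,379 Mb = 3,422 MB.
Capacity: 6 TiB = 52,776,558 Mb; 1927.62 items → 1927 complete.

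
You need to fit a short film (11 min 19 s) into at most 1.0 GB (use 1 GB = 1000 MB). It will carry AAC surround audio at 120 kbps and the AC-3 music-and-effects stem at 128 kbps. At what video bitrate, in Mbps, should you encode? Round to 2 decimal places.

Budget: 1.0 GB = 8000.0 Mb.
11 min 19 s = 679 s
Total bitrate budget: 8000.0 Mb / 679 s = 11.782 Mbps.
Audio total: 120 + 128 = 248 kbps = 0.248 Mbps.
Video: 11.782 − 0.248 = 11.534 Mbps.

11.53 Mbps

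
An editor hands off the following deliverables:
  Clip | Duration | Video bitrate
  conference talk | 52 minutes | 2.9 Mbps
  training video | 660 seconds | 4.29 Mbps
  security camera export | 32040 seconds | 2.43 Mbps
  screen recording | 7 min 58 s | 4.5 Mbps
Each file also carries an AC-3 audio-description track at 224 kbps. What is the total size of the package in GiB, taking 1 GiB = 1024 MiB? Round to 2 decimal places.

11.64 GiB

Audio: 224 kbps = 0.224 Mbps.
conference talk: 3.124 Mbps × 3120 s = 9746.9 Mb
training video: 4.514 Mbps × 660 s = 2979.2 Mb
security camera export: 2.654 Mbps × 32040 s = 85034.2 Mb
screen recording: 4.724 Mbps × 478 s = 2258.1 Mb
Total: 100018.4 Mb = 12502.3 MB.
= 11.64 GiB.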